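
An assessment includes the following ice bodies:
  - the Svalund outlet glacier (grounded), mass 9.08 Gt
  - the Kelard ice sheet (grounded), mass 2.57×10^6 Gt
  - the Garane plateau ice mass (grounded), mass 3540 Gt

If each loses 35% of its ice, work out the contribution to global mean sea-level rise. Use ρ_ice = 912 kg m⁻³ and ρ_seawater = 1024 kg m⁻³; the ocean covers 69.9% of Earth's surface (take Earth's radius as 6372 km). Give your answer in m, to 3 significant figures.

≈ 2.47 m

Svalund: 0.35 × 9.08 Gt = 3.178×10^12 kg; dividing by ρ_w = 1024 kg m⁻³ gives 3.104×10^9 m³ of water.
Kelard: 0.35 × 2.57×10^6 Gt = 8.995×10^17 kg; dividing by ρ_w = 1024 kg m⁻³ gives 8.784×10^14 m³ of water.
Garane: 0.35 × 3540 Gt = 1.239×10^15 kg; dividing by ρ_w = 1024 kg m⁻³ gives 1.210×10^12 m³ of water.
Total added water ≈ 8.796×10^14 m³ over 3.57×10^14 m² → Δh = 2.47 m.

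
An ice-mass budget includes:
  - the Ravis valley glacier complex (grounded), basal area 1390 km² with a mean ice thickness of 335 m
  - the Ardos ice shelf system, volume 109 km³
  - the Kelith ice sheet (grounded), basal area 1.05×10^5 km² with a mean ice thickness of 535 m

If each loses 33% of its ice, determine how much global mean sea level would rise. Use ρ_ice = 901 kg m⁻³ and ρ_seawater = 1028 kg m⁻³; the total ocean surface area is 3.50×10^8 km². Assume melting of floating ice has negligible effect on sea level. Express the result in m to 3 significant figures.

≈ 0.0468 m

Ravis: ice volume = 1390 km² × 335 m = 465.6 km³; 0.33 × 465.6 × (901/1028) = 134.7 km³ of water.
The Ardos ice shelf system is floating and already displaces its own weight of water, so its melt adds essentially nothing to sea level.
Kelith: ice volume = 1.05×10^5 km² × 535 m = 5.618×10^4 km³; 0.33 × 5.618×10^4 × (901/1028) = 1.625×10^4 km³ of water.
Total added water ≈ 1.638×10^13 m³ over 3.50×10^14 m² → Δh = 0.0468 m.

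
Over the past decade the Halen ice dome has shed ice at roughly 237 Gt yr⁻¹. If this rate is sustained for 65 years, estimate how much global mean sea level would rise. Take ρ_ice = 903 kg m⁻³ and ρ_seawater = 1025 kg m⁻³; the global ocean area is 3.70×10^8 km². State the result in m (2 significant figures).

≈ 0.041 m

Total mass lost = 237 Gt/yr × 65 yr = 1.540×10^4 Gt = 1.540×10^16 kg.
ρ_w = 1025 kg m⁻³, so water volume = 1.540×10^16 / 1025 = 1.503×10^13 m³.
Δh = 1.503×10^13 / 3.70×10^14 = 0.0406 m.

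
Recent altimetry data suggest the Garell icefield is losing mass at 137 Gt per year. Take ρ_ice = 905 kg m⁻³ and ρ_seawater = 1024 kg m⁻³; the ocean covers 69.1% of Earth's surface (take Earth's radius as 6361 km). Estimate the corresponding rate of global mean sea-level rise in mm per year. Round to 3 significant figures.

ρ_w = 1024 kg m⁻³. Annual water volume added = 137 Gt / ρ_w = 1.370×10^14 kg / 1024 kg m⁻³ = 1.338×10^11 m³.
Δh per year = 1.338×10^11 / 3.51×10^14 = 3.81×10^-4 m = 0.381 mm.

≈ 0.381 mm/yr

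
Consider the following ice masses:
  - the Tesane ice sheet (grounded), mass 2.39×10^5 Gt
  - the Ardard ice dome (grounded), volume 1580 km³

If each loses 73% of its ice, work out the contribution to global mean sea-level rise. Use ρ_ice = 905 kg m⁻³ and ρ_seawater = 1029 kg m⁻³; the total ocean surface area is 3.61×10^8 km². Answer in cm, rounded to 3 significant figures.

Tesane: 0.73 × 2.39×10^5 Gt = 1.745×10^17 kg; dividing by ρ_w = 1029 kg m⁻³ gives 1.696×10^14 m³ of water.
Ardard: 0.73 × 1580 km³ × (905/1029) = 1014 km³ of water.
Total added water ≈ 1.706×10^14 m³ over 3.61×10^14 m² → Δh = 0.472 m = 47.2 cm.

≈ 47.2 cm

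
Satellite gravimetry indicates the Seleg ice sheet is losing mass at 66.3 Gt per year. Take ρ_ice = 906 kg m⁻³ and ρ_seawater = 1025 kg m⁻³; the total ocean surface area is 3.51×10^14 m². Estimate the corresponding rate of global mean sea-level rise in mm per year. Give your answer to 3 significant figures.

≈ 0.184 mm/yr

ρ_w = 1025 kg m⁻³. Annual water volume added = 66.3 Gt / ρ_w = 6.630×10^13 kg / 1025 kg m⁻³ = 6.468×10^10 m³.
Δh per year = 6.468×10^10 / 3.51×10^14 = 1.84×10^-4 m = 0.184 mm.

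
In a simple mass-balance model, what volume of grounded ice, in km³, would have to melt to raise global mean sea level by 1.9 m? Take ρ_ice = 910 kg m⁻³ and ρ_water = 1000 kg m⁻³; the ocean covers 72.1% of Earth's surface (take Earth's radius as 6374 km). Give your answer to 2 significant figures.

Required water volume = Δh × A = 1.9 m × 3.68×10^14 m² = 6.994×10^14 m³ = 6.994×10^5 km³.
Ice volume = water volume × ρ_w/ρ_ice = 6.994×10^5 × 1000/910 = 7.7×10^5 km³.

≈ 7.7×10^5 km³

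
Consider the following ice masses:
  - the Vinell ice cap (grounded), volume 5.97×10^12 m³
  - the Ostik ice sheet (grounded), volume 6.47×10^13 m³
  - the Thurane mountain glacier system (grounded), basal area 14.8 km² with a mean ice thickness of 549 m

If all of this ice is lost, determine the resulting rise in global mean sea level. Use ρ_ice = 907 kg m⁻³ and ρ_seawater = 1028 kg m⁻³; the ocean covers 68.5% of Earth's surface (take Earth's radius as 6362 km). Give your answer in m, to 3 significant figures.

Vinell: 5.97×10^12 m³ × (907/1028) = 5.267×10^12 m³ of water.
Ostik: 6.47×10^13 m³ × (907/1028) = 5.708×10^13 m³ of water.
Thurane: ice volume = 14.8 km² × 549 m = 8.125 km³; 8.125 × (907/1028) = 7.169 km³ of water.
Total added water ≈ 6.236×10^13 m³ over 3.48×10^14 m² → Δh = 0.179 m.

≈ 0.179 m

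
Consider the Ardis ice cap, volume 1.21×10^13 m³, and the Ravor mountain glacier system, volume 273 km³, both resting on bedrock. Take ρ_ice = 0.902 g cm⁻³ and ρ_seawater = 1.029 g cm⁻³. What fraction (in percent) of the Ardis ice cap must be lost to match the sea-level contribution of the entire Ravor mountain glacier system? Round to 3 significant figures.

≈ 2.26 %

Equal sea-level rise means equal mass of meltwater, i.e. equal mass of ice lost.
Ice mass of Ravor: 2.462×10^14 kg; ice mass of Ardis: 1.091×10^16 kg.
Fraction required = 2.462×10^14 / 1.091×10^16 = 0.0226 → 2.26 %.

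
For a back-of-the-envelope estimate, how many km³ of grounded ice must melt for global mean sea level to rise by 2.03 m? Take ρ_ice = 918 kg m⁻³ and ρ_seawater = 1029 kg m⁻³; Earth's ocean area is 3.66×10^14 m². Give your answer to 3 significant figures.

Required water volume = Δh × A = 2.03 m × 3.66×10^14 m² = 7.430×10^14 m³ = 7.430×10^5 km³.
Ice volume = water volume × ρ_w/ρ_ice = 7.430×10^5 × 1029/918 = 8.33×10^5 km³.

≈ 8.33×10^5 km³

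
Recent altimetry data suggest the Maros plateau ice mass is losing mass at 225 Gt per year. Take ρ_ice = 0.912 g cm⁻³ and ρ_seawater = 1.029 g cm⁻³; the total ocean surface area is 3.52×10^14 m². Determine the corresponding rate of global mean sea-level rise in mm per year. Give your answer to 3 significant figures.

ρ_w = 1.029 g cm⁻³ = 1029 kg m⁻³. Annual water volume added = 225 Gt / ρ_w = 2.250×10^14 kg / 1029 kg m⁻³ = 2.187×10^11 m³.
Δh per year = 2.187×10^11 / 3.52×10^14 = 6.21×10^-4 m = 0.621 mm.

≈ 0.621 mm/yr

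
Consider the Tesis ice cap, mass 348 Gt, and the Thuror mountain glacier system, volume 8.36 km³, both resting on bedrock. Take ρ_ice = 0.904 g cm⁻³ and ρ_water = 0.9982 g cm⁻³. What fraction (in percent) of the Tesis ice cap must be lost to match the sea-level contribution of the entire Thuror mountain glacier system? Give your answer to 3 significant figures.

Equal sea-level rise means equal mass of meltwater, i.e. equal mass of ice lost.
Ice mass of Thuror: 7.557×10^12 kg; ice mass of Tesis: 3.480×10^14 kg.
Fraction required = 7.557×10^12 / 3.480×10^14 = 0.0217 → 2.17 %.

≈ 2.17 %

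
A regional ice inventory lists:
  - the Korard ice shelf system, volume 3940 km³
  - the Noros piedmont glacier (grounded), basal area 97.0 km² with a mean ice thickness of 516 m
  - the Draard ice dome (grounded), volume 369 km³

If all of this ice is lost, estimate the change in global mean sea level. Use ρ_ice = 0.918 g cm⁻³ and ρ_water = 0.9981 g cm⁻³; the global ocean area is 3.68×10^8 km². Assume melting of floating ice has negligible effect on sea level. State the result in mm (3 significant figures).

≈ 1.05 mm

The Korard ice shelf system is floating and already displaces its own weight of water, so its melt adds essentially nothing to sea level.
Noros: ice volume = 97.0 km² × 516 m = 50.05 km³; 50.05 × (918/998.1) = 46.04 km³ of water.
Draard: 369 km³ × (918/998.1) = 339.4 km³ of water.
Total added water ≈ 3.854×10^11 m³ over 3.68×10^14 m² → Δh = 1.05×10^-3 m = 1.05 mm.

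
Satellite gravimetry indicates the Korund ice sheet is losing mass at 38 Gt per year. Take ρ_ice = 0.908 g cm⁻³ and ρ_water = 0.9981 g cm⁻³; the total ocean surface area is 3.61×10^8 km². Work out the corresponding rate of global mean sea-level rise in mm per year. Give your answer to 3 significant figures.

ρ_w = 0.9981 g cm⁻³ = 998.1 kg m⁻³. Annual water volume added = 38 Gt / ρ_w = 3.800×10^13 kg / 998.1 kg m⁻³ = 3.807×10^10 m³.
Δh per year = 3.807×10^10 / 3.61×10^14 = 1.05×10^-4 m = 0.105 mm.

≈ 0.105 mm/yr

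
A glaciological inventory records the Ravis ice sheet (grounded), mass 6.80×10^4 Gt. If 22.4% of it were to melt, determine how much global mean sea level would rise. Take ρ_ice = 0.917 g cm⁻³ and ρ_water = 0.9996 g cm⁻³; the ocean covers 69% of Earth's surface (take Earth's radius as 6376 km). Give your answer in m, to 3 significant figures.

≈ 0.0432 m

Ravis: 0.224 × 6.80×10^4 Gt = 1.523×10^16 kg; dividing by ρ_w = 0.9996 g cm⁻³ = 999.6 kg m⁻³ gives 1.524×10^13 m³ of water.
Spread over 3.52×10^14 m² of ocean, Δh = 1.524×10^13 / 3.52×10^14 = 0.0432 m.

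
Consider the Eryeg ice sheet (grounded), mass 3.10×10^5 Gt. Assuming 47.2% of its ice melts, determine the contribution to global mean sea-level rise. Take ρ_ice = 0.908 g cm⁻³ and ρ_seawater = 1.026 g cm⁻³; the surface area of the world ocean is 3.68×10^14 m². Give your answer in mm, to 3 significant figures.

Eryeg: 0.472 × 3.10×10^5 Gt = 1.463×10^17 kg; dividing by ρ_w = 1.026 g cm⁻³ = 1026 kg m⁻³ gives 1.426×10^14 m³ of water.
Spread over 3.68×10^14 m² of ocean, Δh = 1.426×10^14 / 3.68×10^14 = 0.388 m = 388 mm.

≈ 388 mm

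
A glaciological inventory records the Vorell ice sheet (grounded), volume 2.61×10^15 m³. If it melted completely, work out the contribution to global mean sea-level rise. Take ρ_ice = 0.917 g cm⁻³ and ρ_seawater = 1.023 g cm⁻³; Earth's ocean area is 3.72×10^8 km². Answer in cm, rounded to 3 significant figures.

≈ 629 cm

Vorell: 2.61×10^15 m³ × (917/1023) = 2.340×10^15 m³ of water.
Spread over 3.72×10^14 m² of ocean, Δh = 2.340×10^15 / 3.72×10^14 = 6.29 m = 629 cm.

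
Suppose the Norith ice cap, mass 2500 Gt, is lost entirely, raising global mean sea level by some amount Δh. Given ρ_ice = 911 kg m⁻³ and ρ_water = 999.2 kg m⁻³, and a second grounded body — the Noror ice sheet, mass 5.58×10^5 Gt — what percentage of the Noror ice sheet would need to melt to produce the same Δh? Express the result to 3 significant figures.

Equal sea-level rise means equal mass of meltwater, i.e. equal mass of ice lost.
Ice mass of Norith: 2.500×10^15 kg; ice mass of Noror: 5.580×10^17 kg.
Fraction required = 2.500×10^15 / 5.580×10^17 = 4.48×10^-3 → 0.448 %.

≈ 0.448 %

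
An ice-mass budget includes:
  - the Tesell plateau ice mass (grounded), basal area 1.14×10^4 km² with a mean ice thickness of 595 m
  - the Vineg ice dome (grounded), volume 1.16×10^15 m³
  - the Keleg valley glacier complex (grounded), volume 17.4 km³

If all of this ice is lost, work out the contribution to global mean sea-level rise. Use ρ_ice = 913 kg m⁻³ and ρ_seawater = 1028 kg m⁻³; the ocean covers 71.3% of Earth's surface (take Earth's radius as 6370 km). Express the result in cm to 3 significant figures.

Tesell: ice volume = 1.14×10^4 km² × 595 m = 6783 km³; 6783 × (913/1028) = 6024 km³ of water.
Vineg: 1.16×10^15 m³ × (913/1028) = 1.030×10^15 m³ of water.
Keleg: 17.4 km³ × (913/1028) = 15.45 km³ of water.
Total added water ≈ 1.036×10^15 m³ over 3.64×10^14 m² → Δh = 2.85 m = 285 cm.

≈ 285 cm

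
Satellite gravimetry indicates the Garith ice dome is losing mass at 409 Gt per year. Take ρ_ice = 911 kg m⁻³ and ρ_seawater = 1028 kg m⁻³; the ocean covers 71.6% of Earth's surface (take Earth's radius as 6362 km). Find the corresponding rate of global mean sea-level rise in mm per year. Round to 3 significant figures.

ρ_w = 1028 kg m⁻³. Annual water volume added = 409 Gt / ρ_w = 4.090×10^14 kg / 1028 kg m⁻³ = 3.979×10^11 m³.
Δh per year = 3.979×10^11 / 3.64×10^14 = 1.09×10^-3 m = 1.09 mm.

≈ 1.09 mm/yr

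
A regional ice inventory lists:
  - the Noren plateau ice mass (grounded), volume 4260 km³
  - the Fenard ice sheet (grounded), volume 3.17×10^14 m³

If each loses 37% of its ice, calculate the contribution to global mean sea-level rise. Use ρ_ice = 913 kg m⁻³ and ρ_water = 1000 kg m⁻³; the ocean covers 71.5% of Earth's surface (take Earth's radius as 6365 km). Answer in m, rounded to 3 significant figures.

Noren: 0.37 × 4260 km³ × (913/1000) = 1439 km³ of water.
Fenard: 0.37 × 3.17×10^14 m³ × (913/1000) = 1.071×10^14 m³ of water.
Total added water ≈ 1.085×10^14 m³ over 3.64×10^14 m² → Δh = 0.298 m.

≈ 0.298 m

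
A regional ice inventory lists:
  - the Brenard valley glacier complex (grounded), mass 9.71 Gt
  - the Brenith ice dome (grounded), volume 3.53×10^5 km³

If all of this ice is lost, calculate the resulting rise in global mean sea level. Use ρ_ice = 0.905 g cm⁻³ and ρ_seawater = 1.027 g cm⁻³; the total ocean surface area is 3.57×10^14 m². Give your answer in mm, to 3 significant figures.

Brenard: 9.71 Gt = 9.710×10^12 kg; dividing by ρ_w = 1.027 g cm⁻³ = 1027 kg m⁻³ gives 9.455×10^9 m³ of water.
Brenith: 3.53×10^5 km³ × (905/1027) = 3.111×10^5 km³ of water.
Total added water ≈ 3.111×10^14 m³ over 3.57×10^14 m² → Δh = 0.871 m = 871 mm.

≈ 871 mm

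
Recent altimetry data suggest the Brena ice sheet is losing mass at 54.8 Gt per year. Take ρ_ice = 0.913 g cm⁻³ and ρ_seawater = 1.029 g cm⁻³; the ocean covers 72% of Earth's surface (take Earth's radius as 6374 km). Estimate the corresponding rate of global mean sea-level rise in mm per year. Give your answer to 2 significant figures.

ρ_w = 1.029 g cm⁻³ = 1029 kg m⁻³. Annual water volume added = 54.8 Gt / ρ_w = 5.480×10^13 kg / 1029 kg m⁻³ = 5.326×10^10 m³.
Δh per year = 5.326×10^10 / 3.68×10^14 = 1.45×10^-4 m = 0.14 mm.

≈ 0.14 mm/yr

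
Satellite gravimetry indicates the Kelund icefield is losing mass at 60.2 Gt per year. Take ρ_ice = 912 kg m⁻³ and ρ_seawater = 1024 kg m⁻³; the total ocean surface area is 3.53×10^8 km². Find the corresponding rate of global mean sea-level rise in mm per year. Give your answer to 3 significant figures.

≈ 0.167 mm/yr

ρ_w = 1024 kg m⁻³. Annual water volume added = 60.2 Gt / ρ_w = 6.020×10^13 kg / 1024 kg m⁻³ = 5.879×10^10 m³.
Δh per year = 5.879×10^10 / 3.53×10^14 = 1.67×10^-4 m = 0.167 mm.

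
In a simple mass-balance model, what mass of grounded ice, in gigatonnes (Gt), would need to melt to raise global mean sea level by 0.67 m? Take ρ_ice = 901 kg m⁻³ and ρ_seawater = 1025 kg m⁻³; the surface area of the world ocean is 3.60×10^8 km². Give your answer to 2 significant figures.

≈ 2.5×10^5 Gt

Required water volume = Δh × A = 0.67 m × 3.60×10^14 m² = 2.412×10^14 m³.
ρ_w = 1025 kg m⁻³, so the mass of water = 2.412×10^14 m³ × 1025 kg m⁻³ = 2.472×10^17 kg = 2.5×10^5 Gt (and the same mass of ice, by conservation).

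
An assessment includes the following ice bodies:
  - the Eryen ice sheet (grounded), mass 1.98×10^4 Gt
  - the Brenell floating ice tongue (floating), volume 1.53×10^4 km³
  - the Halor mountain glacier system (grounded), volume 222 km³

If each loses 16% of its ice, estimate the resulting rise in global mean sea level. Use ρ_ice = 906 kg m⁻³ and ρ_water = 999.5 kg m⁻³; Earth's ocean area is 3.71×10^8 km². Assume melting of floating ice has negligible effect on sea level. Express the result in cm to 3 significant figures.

Eryen: 0.16 × 1.98×10^4 Gt = 3.168×10^15 kg; dividing by ρ_w = 999.5 kg m⁻³ gives 3.170×10^12 m³ of water.
The Brenell floating ice tongue is floating and already displaces its own weight of water, so its melt adds essentially nothing to sea level.
Halor: 0.16 × 222 km³ × (906/999.5) = 32.20 km³ of water.
Total added water ≈ 3.202×10^12 m³ over 3.71×10^14 m² → Δh = 8.63×10^-3 m = 0.863 cm.

≈ 0.863 cm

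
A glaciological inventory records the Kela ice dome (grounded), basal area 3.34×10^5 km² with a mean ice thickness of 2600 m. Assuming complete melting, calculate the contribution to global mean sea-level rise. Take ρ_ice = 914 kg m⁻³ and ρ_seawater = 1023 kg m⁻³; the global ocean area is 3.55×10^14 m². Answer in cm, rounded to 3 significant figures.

Kela: ice volume = 3.34×10^5 km² × 2600 m = 8.684×10^5 km³; 8.684×10^5 × (914/1023) = 7.759×10^5 km³ of water.
Spread over 3.55×10^14 m² of ocean, Δh = 7.759×10^14 / 3.55×10^14 = 2.19 m = 219 cm.

≈ 219 cm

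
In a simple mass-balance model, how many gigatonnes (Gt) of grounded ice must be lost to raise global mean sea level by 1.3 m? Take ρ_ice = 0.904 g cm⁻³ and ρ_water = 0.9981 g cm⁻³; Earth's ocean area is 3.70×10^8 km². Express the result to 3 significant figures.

Required water volume = Δh × A = 1.3 m × 3.70×10^14 m² = 4.810×10^14 m³.
ρ_w = 0.9981 g cm⁻³ = 998.1 kg m⁻³, so the mass of water = 4.810×10^14 m³ × 998.1 kg m⁻³ = 4.801×10^17 kg = 4.80×10^5 Gt (and the same mass of ice, by conservation).

≈ 4.80×10^5 Gt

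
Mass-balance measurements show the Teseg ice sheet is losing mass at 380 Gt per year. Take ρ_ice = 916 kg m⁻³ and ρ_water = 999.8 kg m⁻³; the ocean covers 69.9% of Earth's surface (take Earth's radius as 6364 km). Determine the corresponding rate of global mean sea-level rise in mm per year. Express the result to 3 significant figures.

ρ_w = 999.8 kg m⁻³. Annual water volume added = 380 Gt / ρ_w = 3.800×10^14 kg / 999.8 kg m⁻³ = 3.801×10^11 m³.
Δh per year = 3.801×10^11 / 3.56×10^14 = 1.07×10^-3 m = 1.07 mm.

≈ 1.07 mm/yr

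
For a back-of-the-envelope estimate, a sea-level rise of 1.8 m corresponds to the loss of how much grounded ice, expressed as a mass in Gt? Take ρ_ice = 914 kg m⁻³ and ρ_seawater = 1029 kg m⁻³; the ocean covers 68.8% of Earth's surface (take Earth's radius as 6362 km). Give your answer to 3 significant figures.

≈ 6.48×10^5 Gt

Required water volume = Δh × A = 1.8 m × 3.50×10^14 m² = 6.299×10^14 m³.
ρ_w = 1029 kg m⁻³, so the mass of water = 6.299×10^14 m³ × 1029 kg m⁻³ = 6.481×10^17 kg = 6.48×10^5 Gt (and the same mass of ice, by conservation).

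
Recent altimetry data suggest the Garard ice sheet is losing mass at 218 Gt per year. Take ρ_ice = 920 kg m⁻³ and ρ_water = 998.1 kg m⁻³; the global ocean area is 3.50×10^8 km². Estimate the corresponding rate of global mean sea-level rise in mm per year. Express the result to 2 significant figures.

ρ_w = 998.1 kg m⁻³. Annual water volume added = 218 Gt / ρ_w = 2.180×10^14 kg / 998.1 kg m⁻³ = 2.184×10^11 m³.
Δh per year = 2.184×10^11 / 3.50×10^14 = 6.24×10^-4 m = 0.62 mm.

≈ 0.62 mm/yr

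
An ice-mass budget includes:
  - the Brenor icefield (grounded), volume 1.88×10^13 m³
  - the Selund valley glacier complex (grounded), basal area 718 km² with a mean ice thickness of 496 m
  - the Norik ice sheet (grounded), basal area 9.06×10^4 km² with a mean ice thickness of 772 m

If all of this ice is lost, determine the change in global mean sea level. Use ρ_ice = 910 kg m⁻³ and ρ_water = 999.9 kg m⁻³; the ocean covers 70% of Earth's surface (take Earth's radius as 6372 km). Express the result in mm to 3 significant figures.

≈ 227 mm

Brenor: 1.88×10^13 m³ × (910/999.9) = 1.711×10^13 m³ of water.
Selund: ice volume = 718 km² × 496 m = 356.1 km³; 356.1 × (910/999.9) = 324.1 km³ of water.
Norik: ice volume = 9.06×10^4 km² × 772 m = 6.994×10^4 km³; 6.994×10^4 × (910/999.9) = 6.365×10^4 km³ of water.
Total added water ≈ 8.109×10^13 m³ over 3.57×10^14 m² → Δh = 0.227 m = 227 mm.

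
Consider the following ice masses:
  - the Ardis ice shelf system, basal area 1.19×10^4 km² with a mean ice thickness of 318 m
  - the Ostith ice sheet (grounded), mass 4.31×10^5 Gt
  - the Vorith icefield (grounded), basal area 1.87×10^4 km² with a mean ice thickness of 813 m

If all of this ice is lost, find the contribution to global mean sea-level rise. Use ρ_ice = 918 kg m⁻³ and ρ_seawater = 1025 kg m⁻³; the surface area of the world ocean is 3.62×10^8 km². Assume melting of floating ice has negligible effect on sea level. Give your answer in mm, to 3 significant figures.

≈ 1200 mm

The Ardis ice shelf system is floating and already displaces its own weight of water, so its melt adds essentially nothing to sea level.
Ostith: 4.31×10^5 Gt = 4.310×10^17 kg; dividing by ρ_w = 1025 kg m⁻³ gives 4.205×10^14 m³ of water.
Vorith: ice volume = 1.87×10^4 km² × 813 m = 1.520×10^4 km³; 1.520×10^4 × (918/1025) = 1.362×10^4 km³ of water.
Total added water ≈ 4.341×10^14 m³ over 3.62×10^14 m² → Δh = 1.20 m = 1200 mm.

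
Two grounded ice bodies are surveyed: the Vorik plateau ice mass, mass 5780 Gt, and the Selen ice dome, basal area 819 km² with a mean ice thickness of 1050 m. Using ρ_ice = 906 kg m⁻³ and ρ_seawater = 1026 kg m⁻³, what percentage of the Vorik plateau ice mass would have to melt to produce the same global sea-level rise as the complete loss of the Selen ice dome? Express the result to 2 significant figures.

≈ 13 %

Equal sea-level rise means equal mass of meltwater, i.e. equal mass of ice lost.
Ice mass of Selen: 7.791×10^14 kg; ice mass of Vorik: 5.780×10^15 kg.
Fraction required = 7.791×10^14 / 5.780×10^15 = 0.135 → 13 %.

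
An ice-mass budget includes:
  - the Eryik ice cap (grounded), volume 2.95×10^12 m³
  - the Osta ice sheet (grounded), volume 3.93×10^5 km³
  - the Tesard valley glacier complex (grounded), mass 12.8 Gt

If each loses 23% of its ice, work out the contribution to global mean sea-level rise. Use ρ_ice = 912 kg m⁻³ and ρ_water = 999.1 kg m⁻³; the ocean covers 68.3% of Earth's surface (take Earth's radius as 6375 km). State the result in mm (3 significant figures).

≈ 238 mm

Eryik: 0.23 × 2.95×10^12 m³ × (912/999.1) = 6.193×10^11 m³ of water.
Osta: 0.23 × 3.93×10^5 km³ × (912/999.1) = 8.251×10^4 km³ of water.
Tesard: 0.23 × 12.8 Gt = 2.944×10^12 kg; dividing by ρ_w = 999.1 kg m⁻³ gives 2.947×10^9 m³ of water.
Total added water ≈ 8.313×10^13 m³ over 3.49×10^14 m² → Δh = 0.238 m = 238 mm.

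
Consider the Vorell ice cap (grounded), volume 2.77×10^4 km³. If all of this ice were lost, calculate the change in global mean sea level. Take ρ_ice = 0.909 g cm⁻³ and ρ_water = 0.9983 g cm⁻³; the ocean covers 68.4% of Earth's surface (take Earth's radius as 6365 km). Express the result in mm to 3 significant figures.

Vorell: 2.77×10^4 km³ × (909/998.3) = 2.522×10^4 km³ of water.
Spread over 3.48×10^14 m² of ocean, Δh = 2.522×10^13 / 3.48×10^14 = 0.0724 m = 72.4 mm.

≈ 72.4 mm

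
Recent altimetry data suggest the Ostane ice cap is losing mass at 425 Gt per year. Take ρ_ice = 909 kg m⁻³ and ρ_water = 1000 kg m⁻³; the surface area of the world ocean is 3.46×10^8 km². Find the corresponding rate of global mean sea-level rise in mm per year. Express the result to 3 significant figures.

≈ 1.23 mm/yr

ρ_w = 1000 kg m⁻³. Annual water volume added = 425 Gt / ρ_w = 4.250×10^14 kg / 1000 kg m⁻³ = 4.250×10^11 m³.
Δh per year = 4.250×10^11 / 3.46×10^14 = 1.23×10^-3 m = 1.23 mm.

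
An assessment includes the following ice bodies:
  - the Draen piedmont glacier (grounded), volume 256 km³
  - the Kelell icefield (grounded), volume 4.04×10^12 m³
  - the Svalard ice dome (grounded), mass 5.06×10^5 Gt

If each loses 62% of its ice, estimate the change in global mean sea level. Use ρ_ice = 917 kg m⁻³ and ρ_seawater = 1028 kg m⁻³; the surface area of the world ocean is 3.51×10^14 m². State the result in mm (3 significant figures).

≈ 876 mm

Draen: 0.62 × 256 km³ × (917/1028) = 141.6 km³ of water.
Kelell: 0.62 × 4.04×10^12 m³ × (917/1028) = 2.234×10^12 m³ of water.
Svalard: 0.62 × 5.06×10^5 Gt = 3.137×10^17 kg; dividing by ρ_w = 1028 kg m⁻³ gives 3.052×10^14 m³ of water.
Total added water ≈ 3.076×10^14 m³ over 3.51×10^14 m² → Δh = 0.876 m = 876 mm.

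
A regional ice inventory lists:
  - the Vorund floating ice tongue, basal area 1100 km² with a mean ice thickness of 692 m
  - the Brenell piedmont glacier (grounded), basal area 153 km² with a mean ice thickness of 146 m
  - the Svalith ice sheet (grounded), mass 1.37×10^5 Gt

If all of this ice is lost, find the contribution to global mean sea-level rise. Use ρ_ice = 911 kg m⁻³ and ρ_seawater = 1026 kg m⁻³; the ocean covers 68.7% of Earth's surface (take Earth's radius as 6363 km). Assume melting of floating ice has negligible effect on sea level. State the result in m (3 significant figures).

≈ 0.382 m

The Vorund floating ice tongue is floating and already displaces its own weight of water, so its melt adds essentially nothing to sea level.
Brenell: ice volume = 153 km² × 146 m = 22.34 km³; 22.34 × (911/1026) = 19.83 km³ of water.
Svalith: 1.37×10^5 Gt = 1.370×10^17 kg; dividing by ρ_w = 1026 kg m⁻³ gives 1.335×10^14 m³ of water.
Total added water ≈ 1.335×10^14 m³ over 3.50×10^14 m² → Δh = 0.382 m.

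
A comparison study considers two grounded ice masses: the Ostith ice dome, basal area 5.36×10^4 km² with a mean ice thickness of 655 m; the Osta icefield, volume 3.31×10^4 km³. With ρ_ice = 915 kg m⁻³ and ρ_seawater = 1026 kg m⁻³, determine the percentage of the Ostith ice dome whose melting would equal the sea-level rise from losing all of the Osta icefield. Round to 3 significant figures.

Equal sea-level rise means equal mass of meltwater, i.e. equal mass of ice lost.
Ice mass of Osta: 3.029×10^16 kg; ice mass of Ostith: 3.212×10^16 kg.
Fraction required = 3.029×10^16 / 3.212×10^16 = 0.943 → 94.3 %.

≈ 94.3 %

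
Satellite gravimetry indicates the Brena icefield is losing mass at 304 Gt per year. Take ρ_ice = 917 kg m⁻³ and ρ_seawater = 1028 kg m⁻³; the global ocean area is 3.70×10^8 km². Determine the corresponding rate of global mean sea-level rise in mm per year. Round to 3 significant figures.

ρ_w = 1028 kg m⁻³. Annual water volume added = 304 Gt / ρ_w = 3.040×10^14 kg / 1028 kg m⁻³ = 2.957×10^11 m³.
Δh per year = 2.957×10^11 / 3.70×10^14 = 7.99×10^-4 m = 0.799 mm.

≈ 0.799 mm/yr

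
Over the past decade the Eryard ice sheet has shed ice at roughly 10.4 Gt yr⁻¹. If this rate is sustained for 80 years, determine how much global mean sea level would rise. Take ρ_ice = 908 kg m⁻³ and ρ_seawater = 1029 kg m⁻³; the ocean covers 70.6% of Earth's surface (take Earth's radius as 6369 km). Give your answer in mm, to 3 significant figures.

≈ 2.25 mm

Total mass lost = 10.4 Gt/yr × 80 yr = 832.0 Gt = 8.320×10^14 kg.
ρ_w = 1029 kg m⁻³, so water volume = 8.320×10^14 / 1029 = 8.086×10^11 m³.
Δh = 8.086×10^11 / 3.60×10^14 = 2.25×10^-3 m = 2.25 mm.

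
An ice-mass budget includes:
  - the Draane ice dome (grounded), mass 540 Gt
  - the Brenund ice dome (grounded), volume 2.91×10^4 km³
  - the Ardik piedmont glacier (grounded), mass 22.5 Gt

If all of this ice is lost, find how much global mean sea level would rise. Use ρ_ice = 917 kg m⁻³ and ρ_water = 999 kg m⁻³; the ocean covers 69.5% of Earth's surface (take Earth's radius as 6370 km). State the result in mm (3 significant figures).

Draane: 540 Gt = 5.400×10^14 kg; dividing by ρ_w = 999 kg m⁻³ gives 5.405×10^11 m³ of water.
Brenund: 2.91×10^4 km³ × (917/999) = 2.671×10^4 km³ of water.
Ardik: 22.5 Gt = 2.250×10^13 kg; dividing by ρ_w = 999 kg m⁻³ gives 2.252×10^10 m³ of water.
Total added water ≈ 2.727×10^13 m³ over 3.54×10^14 m² → Δh = 0.0770 m = 77.0 mm.

≈ 77.0 mm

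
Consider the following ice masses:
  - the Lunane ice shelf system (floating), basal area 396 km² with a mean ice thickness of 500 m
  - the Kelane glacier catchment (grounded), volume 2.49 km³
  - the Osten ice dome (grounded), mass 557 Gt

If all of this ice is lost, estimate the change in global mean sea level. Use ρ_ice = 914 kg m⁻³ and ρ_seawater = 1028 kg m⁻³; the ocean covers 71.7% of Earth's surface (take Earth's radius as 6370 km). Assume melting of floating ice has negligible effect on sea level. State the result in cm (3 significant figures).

The Lunane ice shelf system is floating and already displaces its own weight of water, so its melt adds essentially nothing to sea level.
Kelane: 2.49 km³ × (914/1028) = 2.214 km³ of water.
Osten: 557 Gt = 5.570×10^14 kg; dividing by ρ_w = 1028 kg m⁻³ gives 5.418×10^11 m³ of water.
Total added water ≈ 5.440×10^11 m³ over 3.66×10^14 m² → Δh = 1.49×10^-3 m = 0.149 cm.

≈ 0.149 cm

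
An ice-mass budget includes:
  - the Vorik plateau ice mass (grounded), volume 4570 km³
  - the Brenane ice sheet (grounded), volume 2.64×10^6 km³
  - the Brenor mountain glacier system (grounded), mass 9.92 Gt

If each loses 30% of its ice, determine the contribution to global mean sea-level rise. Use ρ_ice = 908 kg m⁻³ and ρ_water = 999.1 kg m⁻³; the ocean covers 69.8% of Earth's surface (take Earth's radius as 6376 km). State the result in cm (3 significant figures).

Vorik: 0.3 × 4570 km³ × (908/999.1) = 1246 km³ of water.
Brenane: 0.3 × 2.64×10^6 km³ × (908/999.1) = 7.198×10^5 km³ of water.
Brenor: 0.3 × 9.92 Gt = 2.976×10^12 kg; dividing by ρ_w = 999.1 kg m⁻³ gives 2.979×10^9 m³ of water.
Total added water ≈ 7.210×10^14 m³ over 3.57×10^14 m² → Δh = 2.02 m = 202 cm.

≈ 202 cm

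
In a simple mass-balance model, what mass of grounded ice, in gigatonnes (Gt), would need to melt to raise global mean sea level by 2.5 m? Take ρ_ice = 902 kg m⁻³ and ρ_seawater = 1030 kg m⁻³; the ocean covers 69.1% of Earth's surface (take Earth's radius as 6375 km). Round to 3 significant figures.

≈ 9.09×10^5 Gt

Required water volume = Δh × A = 2.5 m × 3.53×10^14 m² = 8.822×10^14 m³.
ρ_w = 1030 kg m⁻³, so the mass of water = 8.822×10^14 m³ × 1030 kg m⁻³ = 9.087×10^17 kg = 9.09×10^5 Gt (and the same mass of ice, by conservation).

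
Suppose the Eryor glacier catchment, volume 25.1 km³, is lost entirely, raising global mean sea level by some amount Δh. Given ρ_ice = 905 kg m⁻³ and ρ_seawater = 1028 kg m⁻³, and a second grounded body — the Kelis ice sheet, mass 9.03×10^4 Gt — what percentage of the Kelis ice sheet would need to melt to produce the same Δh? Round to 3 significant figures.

Equal sea-level rise means equal mass of meltwater, i.e. equal mass of ice lost.
Ice mass of Eryor: 2.272×10^13 kg; ice mass of Kelis: 9.030×10^16 kg.
Fraction required = 2.272×10^13 / 9.030×10^16 = 2.52×10^-4 → 0.0252 %.

≈ 0.0252 %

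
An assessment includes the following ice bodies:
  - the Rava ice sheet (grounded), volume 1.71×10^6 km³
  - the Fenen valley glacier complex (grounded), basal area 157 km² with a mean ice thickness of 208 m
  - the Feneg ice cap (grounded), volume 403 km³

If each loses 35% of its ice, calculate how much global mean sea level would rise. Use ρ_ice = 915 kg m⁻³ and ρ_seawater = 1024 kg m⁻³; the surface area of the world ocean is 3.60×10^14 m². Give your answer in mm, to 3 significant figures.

≈ 1490 mm

Rava: 0.35 × 1.71×10^6 km³ × (915/1024) = 5.348×10^5 km³ of water.
Fenen: ice volume = 157 km² × 208 m = 32.66 km³; 0.35 × 32.66 × (915/1024) = 10.21 km³ of water.
Feneg: 0.35 × 403 km³ × (915/1024) = 126.0 km³ of water.
Total added water ≈ 5.349×10^14 m³ over 3.60×10^14 m² → Δh = 1.49 m = 1490 mm.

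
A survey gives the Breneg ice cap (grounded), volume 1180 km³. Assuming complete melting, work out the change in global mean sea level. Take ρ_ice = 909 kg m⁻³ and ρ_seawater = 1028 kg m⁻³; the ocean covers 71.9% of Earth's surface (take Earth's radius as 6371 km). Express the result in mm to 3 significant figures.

Breneg: 1180 km³ × (909/1028) = 1043 km³ of water.
Spread over 3.67×10^14 m² of ocean, Δh = 1.043×10^12 / 3.67×10^14 = 2.85×10^-3 m = 2.85 mm.

≈ 2.85 mm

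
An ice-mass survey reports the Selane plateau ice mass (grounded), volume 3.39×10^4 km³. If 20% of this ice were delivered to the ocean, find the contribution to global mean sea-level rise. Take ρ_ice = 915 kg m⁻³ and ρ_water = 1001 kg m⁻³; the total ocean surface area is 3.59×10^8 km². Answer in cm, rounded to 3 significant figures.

≈ 1.73 cm

Selane: 0.2 × 3.39×10^4 km³ × (915/1001) = 6198 km³ of water.
Spread over 3.59×10^14 m² of ocean, Δh = 6.198×10^12 / 3.59×10^14 = 0.0173 m = 1.73 cm.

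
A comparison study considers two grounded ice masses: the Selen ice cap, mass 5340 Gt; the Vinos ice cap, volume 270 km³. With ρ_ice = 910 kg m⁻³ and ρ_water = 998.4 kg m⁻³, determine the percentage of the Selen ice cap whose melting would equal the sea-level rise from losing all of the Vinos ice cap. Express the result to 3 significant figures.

Equal sea-level rise means equal mass of meltwater, i.e. equal mass of ice lost.
Ice mass of Vinos: 2.457×10^14 kg; ice mass of Selen: 5.340×10^15 kg.
Fraction required = 2.457×10^14 / 5.340×10^15 = 0.0460 → 4.60 %.

≈ 4.60 %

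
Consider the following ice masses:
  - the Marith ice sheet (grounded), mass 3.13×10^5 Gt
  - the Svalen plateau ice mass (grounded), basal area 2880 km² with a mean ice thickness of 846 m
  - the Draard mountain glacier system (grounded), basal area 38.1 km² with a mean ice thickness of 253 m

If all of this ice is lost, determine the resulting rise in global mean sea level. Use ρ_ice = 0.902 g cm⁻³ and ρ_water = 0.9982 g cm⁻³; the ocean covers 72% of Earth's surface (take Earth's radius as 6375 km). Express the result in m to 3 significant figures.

Marith: 3.13×10^5 Gt = 3.130×10^17 kg; dividing by ρ_w = 0.9982 g cm⁻³ = 998.2 kg m⁻³ gives 3.136×10^14 m³ of water.
Svalen: ice volume = 2880 km² × 846 m = 2436 km³; 2436 × (902/998.2) = 2202 km³ of water.
Draard: ice volume = 38.1 km² × 253 m = 9.639 km³; 9.639 × (902/998.2) = 8.710 km³ of water.
Total added water ≈ 3.158×10^14 m³ over 3.68×10^14 m² → Δh = 0.859 m.

≈ 0.859 m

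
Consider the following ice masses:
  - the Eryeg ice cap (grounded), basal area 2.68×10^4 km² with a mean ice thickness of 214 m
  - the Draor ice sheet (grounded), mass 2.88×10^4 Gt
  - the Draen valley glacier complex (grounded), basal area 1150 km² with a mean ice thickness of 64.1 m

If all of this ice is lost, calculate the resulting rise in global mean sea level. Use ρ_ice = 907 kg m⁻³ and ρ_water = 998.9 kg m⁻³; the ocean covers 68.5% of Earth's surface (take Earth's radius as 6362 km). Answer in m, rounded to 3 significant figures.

Eryeg: ice volume = 2.68×10^4 km² × 214 m = 5735 km³; 5735 × (907/998.9) = 5208 km³ of water.
Draor: 2.88×10^4 Gt = 2.880×10^16 kg; dividing by ρ_w = 998.9 kg m⁻³ gives 2.883×10^13 m³ of water.
Draen: ice volume = 1150 km² × 64.1 m = 73.72 km³; 73.72 × (907/998.9) = 66.93 km³ of water.
Total added water ≈ 3.411×10^13 m³ over 3.48×10^14 m² → Δh = 0.0979 m.

≈ 0.0979 m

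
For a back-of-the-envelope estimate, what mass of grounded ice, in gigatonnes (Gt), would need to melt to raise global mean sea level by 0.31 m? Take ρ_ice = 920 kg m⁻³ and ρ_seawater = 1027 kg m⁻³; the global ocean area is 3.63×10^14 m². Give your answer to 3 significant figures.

≈ 1.16×10^5 Gt

Required water volume = Δh × A = 0.31 m × 3.63×10^14 m² = 1.125×10^14 m³.
ρ_w = 1027 kg m⁻³, so the mass of water = 1.125×10^14 m³ × 1027 kg m⁻³ = 1.156×10^17 kg = 1.16×10^5 Gt (and the same mass of ice, by conservation).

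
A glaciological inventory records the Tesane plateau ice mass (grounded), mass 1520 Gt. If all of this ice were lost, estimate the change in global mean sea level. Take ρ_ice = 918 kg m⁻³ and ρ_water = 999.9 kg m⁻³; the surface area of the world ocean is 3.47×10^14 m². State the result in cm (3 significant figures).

Tesane: 1520 Gt = 1.520×10^15 kg; dividing by ρ_w = 999.9 kg m⁻³ gives 1.520×10^12 m³ of water.
Spread over 3.47×10^14 m² of ocean, Δh = 1.520×10^12 / 3.47×10^14 = 4.38×10^-3 m = 0.438 cm.

≈ 0.438 cm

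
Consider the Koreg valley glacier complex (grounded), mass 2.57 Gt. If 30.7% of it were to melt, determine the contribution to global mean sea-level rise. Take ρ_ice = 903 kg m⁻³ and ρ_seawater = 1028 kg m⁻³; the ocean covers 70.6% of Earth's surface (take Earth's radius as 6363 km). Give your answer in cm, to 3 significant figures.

≈ 2.14×10^-4 cm

Koreg: 0.307 × 2.57 Gt = 7.890×10^11 kg; dividing by ρ_w = 1028 kg m⁻³ gives 7.675×10^8 m³ of water.
Spread over 3.59×10^14 m² of ocean, Δh = 7.675×10^8 / 3.59×10^14 = 2.14×10^-6 m = 2.14×10^-4 cm.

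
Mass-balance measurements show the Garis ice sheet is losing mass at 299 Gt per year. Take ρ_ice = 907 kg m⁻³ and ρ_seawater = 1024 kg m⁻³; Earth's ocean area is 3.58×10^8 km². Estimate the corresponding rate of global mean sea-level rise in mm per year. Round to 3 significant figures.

≈ 0.816 mm/yr

ρ_w = 1024 kg m⁻³. Annual water volume added = 299 Gt / ρ_w = 2.990×10^14 kg / 1024 kg m⁻³ = 2.920×10^11 m³.
Δh per year = 2.920×10^11 / 3.58×10^14 = 8.16×10^-4 m = 0.816 mm.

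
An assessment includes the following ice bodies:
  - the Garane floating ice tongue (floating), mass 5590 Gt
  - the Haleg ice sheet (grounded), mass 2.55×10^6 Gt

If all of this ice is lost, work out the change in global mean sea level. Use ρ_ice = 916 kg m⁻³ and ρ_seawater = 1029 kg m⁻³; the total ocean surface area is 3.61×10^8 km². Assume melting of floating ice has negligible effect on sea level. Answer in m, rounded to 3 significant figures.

≈ 6.86 m

The Garane floating ice tongue is floating and already displaces its own weight of water, so its melt adds essentially nothing to sea level.
Haleg: 2.55×10^6 Gt = 2.550×10^18 kg; dividing by ρ_w = 1029 kg m⁻³ gives 2.478×10^15 m³ of water.
Total added water ≈ 2.478×10^15 m³ over 3.61×10^14 m² → Δh = 6.86 m.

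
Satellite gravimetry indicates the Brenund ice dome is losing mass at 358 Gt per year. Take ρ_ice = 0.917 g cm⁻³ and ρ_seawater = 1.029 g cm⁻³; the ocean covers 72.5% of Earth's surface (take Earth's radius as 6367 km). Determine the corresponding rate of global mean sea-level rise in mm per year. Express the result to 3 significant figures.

≈ 0.942 mm/yr

ρ_w = 1.029 g cm⁻³ = 1029 kg m⁻³. Annual water volume added = 358 Gt / ρ_w = 3.580×10^14 kg / 1029 kg m⁻³ = 3.479×10^11 m³.
Δh per year = 3.479×10^11 / 3.69×10^14 = 9.42×10^-4 m = 0.942 mm.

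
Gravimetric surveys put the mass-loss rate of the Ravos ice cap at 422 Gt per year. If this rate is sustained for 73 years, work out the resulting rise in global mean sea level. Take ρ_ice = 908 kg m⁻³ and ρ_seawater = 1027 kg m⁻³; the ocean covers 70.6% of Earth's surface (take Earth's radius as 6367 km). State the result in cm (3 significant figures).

≈ 8.34 cm

Total mass lost = 422 Gt/yr × 73 yr = 3.081×10^4 Gt = 3.081×10^16 kg.
ρ_w = 1027 kg m⁻³, so water volume = 3.081×10^16 / 1027 = 3.000×10^13 m³.
Δh = 3.000×10^13 / 3.60×10^14 = 0.0834 m = 8.34 cm.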